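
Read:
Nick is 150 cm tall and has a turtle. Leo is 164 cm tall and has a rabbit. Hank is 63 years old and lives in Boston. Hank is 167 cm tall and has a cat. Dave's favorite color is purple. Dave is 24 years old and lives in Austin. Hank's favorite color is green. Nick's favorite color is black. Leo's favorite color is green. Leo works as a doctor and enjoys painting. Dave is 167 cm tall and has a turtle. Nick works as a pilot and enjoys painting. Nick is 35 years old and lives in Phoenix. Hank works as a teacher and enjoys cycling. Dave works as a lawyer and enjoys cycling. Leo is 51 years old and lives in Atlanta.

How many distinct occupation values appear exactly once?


Unique occupation values: 4

4


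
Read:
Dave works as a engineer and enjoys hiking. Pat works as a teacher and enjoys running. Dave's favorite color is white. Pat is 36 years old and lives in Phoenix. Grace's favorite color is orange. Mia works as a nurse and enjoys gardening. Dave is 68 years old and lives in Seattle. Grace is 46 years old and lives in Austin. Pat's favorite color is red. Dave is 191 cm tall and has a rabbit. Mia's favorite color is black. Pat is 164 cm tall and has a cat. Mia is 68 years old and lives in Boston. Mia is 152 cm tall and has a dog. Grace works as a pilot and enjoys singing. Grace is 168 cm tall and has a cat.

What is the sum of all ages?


68+68+46+36 = 218

218


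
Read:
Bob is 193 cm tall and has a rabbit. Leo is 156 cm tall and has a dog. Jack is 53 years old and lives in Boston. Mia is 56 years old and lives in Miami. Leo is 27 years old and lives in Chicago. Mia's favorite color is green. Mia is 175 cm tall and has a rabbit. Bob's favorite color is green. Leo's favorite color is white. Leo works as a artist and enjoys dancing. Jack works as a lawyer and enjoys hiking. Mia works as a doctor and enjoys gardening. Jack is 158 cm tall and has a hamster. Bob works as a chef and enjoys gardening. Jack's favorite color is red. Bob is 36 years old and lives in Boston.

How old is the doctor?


The doctor is Mia, age 56

56


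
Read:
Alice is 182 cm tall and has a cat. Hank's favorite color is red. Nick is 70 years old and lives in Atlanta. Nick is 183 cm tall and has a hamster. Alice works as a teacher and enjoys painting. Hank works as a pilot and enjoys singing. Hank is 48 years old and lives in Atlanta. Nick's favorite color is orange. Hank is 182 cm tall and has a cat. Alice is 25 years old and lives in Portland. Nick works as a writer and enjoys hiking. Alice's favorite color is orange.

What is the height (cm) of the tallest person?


Tallest: Nick at 183 cm

183


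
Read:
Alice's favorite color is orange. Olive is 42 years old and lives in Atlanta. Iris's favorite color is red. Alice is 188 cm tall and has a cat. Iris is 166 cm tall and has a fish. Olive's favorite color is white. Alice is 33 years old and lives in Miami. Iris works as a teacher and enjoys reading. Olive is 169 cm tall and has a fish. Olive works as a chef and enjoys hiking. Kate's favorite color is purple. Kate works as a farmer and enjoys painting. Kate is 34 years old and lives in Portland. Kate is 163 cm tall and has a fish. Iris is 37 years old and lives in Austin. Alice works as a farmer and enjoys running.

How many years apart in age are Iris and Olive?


37 vs 42, diff = 5

5


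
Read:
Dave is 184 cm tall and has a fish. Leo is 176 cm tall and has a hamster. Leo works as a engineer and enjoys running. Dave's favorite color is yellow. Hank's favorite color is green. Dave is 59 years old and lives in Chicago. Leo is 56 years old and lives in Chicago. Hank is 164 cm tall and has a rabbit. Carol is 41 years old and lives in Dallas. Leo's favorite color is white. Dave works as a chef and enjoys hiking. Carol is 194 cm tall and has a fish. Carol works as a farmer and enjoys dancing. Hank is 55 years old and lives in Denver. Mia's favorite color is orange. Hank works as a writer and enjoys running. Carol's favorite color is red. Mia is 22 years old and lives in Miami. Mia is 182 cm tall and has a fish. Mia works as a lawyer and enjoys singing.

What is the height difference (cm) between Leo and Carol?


|176 - 194| = 18

18


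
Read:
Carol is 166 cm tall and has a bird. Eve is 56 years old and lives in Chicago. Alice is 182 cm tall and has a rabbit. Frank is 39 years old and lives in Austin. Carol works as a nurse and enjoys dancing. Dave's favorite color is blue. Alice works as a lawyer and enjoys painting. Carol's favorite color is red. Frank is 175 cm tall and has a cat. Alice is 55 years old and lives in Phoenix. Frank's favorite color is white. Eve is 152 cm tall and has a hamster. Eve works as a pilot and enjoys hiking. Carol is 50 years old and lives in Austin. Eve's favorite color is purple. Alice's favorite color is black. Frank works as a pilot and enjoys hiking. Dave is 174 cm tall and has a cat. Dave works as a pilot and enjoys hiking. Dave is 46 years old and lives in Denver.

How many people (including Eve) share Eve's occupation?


Eve is a pilot. Count = 3

3


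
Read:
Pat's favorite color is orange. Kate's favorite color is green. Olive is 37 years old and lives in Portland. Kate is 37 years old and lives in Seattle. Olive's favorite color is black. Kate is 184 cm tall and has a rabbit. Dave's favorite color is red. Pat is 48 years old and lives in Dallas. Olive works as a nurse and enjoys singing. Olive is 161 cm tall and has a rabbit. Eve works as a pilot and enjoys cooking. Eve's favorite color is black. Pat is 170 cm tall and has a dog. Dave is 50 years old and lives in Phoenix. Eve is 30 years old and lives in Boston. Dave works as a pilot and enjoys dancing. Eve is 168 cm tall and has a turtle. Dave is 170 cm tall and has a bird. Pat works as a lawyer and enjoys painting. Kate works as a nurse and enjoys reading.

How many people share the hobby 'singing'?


Count: 1

1


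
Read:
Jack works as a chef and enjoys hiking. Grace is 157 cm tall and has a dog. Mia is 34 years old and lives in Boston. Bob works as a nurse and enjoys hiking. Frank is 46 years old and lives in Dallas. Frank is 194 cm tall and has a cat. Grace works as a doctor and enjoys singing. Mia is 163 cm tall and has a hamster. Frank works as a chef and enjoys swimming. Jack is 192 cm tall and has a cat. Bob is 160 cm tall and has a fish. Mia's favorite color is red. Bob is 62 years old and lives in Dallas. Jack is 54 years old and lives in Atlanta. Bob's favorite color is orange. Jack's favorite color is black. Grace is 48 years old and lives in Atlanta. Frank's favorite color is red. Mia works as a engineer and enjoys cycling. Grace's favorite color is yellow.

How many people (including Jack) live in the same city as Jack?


Jack lives in Atlanta. Count = 2

2


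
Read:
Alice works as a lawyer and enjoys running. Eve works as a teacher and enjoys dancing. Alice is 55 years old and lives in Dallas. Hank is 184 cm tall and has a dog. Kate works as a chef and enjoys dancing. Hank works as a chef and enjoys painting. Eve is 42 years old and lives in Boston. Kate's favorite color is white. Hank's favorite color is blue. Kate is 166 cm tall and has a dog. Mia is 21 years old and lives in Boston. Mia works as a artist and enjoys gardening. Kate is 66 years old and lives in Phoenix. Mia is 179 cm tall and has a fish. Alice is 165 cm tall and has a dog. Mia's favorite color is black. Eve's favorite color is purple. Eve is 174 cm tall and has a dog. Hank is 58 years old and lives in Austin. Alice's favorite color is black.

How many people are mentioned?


People: Mia, Kate, Eve, Hank, Alice. Count = 5

5


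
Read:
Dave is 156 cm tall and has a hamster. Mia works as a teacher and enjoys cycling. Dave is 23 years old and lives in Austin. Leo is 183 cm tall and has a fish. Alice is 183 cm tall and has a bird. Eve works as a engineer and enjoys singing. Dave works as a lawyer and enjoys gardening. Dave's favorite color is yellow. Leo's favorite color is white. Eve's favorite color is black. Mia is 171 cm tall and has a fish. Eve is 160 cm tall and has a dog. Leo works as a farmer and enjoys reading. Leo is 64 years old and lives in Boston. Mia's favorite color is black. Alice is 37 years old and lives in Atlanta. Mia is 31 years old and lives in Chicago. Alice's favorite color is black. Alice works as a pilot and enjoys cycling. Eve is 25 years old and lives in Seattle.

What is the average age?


Sum=180, n=5, avg=36

36


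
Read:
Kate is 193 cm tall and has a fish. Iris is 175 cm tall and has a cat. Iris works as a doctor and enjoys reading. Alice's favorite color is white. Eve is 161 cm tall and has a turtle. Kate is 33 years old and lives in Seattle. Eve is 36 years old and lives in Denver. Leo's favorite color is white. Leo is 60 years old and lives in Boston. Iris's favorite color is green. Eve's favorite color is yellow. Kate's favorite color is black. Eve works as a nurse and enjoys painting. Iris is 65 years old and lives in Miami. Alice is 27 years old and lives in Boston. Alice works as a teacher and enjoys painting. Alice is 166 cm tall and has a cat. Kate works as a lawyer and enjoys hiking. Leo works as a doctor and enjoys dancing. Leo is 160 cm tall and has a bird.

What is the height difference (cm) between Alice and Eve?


|166 - 161| = 5

5


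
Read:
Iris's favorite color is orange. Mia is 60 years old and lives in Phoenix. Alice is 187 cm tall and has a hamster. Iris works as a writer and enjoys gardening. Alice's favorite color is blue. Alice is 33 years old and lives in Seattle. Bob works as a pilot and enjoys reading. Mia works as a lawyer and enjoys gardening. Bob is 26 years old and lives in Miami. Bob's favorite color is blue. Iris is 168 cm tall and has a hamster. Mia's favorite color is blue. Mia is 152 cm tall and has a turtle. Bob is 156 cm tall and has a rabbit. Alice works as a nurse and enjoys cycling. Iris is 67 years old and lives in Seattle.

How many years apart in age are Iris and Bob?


67 vs 26, diff = 41

41


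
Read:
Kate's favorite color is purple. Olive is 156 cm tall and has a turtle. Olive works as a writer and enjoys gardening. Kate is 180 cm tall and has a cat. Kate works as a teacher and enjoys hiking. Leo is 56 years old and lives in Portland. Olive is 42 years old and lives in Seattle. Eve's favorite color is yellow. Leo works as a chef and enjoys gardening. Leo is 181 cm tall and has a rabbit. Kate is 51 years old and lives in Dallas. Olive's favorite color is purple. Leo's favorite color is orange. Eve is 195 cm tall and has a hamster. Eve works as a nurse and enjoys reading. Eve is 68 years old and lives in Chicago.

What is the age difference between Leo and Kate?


|56 - 51| = 5

5


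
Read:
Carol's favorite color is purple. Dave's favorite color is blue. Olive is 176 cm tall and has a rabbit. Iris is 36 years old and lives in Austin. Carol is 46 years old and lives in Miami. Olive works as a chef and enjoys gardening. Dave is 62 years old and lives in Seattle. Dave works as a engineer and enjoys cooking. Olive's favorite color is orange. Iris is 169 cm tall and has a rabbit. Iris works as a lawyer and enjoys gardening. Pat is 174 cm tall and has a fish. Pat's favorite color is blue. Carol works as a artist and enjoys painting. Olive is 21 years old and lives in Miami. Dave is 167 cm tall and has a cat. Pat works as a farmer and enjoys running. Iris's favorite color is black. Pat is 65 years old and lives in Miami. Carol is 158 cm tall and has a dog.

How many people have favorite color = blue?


Count: 2

2


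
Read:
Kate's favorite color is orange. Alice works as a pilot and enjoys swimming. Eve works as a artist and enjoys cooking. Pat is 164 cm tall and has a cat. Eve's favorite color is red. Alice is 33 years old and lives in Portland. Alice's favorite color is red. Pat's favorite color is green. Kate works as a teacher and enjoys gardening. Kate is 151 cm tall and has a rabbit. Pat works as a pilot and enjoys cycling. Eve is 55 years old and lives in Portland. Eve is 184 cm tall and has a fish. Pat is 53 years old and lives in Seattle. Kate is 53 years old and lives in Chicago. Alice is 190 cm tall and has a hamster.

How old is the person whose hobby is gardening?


Person with hobby=gardening is Kate, age 53

53


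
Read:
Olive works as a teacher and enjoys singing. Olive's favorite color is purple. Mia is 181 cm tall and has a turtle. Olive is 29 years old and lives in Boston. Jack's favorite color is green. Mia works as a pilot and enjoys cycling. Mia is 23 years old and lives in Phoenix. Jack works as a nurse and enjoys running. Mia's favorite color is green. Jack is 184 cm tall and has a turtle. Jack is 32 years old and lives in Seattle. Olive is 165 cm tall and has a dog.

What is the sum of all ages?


29+32+23 = 84

84


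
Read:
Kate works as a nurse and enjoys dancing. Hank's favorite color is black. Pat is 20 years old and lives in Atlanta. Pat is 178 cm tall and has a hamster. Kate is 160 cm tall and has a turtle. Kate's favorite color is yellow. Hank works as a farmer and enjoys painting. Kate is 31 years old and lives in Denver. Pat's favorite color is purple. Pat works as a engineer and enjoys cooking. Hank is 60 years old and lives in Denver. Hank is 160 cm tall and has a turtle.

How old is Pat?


Pat is 20 years old

20


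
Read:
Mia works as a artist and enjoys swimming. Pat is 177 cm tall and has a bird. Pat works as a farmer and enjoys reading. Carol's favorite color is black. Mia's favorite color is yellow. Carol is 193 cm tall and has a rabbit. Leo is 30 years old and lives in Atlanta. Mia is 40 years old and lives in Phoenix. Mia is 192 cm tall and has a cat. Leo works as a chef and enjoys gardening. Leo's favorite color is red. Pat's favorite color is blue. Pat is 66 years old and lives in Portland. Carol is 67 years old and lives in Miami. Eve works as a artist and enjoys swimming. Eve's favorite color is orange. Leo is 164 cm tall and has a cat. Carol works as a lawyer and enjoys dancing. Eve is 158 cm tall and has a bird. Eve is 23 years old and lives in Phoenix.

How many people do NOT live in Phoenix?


Not in Phoenix: 3

3


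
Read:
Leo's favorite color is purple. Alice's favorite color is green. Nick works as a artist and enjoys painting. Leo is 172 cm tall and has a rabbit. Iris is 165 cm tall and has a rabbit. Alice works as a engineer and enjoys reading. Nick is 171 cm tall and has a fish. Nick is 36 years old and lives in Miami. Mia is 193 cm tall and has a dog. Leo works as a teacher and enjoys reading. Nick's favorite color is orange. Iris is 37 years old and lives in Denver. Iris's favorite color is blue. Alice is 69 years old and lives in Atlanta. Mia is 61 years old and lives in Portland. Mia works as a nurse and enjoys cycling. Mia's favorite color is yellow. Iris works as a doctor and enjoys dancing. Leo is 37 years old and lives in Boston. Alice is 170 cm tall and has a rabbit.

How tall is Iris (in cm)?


Iris is 165 cm tall

165


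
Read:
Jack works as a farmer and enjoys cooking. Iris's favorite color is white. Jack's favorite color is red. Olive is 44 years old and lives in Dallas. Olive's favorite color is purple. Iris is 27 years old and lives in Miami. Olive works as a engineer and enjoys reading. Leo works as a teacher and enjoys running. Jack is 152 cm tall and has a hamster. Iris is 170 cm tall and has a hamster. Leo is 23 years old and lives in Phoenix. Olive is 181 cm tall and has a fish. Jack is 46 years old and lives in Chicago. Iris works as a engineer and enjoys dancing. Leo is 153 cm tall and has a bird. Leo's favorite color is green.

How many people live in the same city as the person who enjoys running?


Person with hobby running is Leo, city Phoenix. Count = 1

1


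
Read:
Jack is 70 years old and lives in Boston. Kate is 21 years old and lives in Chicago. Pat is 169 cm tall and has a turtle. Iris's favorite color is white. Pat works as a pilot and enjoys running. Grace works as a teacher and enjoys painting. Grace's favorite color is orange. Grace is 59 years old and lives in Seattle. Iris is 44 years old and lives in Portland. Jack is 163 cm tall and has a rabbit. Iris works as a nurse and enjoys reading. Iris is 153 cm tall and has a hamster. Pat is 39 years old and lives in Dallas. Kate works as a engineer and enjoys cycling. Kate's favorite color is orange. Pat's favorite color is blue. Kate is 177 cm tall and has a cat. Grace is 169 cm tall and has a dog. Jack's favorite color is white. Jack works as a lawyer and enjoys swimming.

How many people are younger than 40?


Filter: 2

2


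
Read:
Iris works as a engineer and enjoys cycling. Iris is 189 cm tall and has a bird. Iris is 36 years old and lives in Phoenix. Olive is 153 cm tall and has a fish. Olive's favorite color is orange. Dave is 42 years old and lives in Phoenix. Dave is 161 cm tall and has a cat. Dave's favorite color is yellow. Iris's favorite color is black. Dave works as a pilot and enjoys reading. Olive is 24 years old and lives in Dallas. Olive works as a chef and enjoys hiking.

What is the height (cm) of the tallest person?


Tallest: Iris at 189 cm

189


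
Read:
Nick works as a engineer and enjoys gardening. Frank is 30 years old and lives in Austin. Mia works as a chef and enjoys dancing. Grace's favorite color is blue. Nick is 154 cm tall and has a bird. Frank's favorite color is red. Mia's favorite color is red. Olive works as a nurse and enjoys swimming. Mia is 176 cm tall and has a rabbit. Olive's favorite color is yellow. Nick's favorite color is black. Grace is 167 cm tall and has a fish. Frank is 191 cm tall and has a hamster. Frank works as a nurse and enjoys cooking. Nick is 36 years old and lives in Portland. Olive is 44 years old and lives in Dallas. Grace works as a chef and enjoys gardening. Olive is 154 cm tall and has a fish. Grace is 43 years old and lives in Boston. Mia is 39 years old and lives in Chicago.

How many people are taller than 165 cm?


Taller than 165: 3

3


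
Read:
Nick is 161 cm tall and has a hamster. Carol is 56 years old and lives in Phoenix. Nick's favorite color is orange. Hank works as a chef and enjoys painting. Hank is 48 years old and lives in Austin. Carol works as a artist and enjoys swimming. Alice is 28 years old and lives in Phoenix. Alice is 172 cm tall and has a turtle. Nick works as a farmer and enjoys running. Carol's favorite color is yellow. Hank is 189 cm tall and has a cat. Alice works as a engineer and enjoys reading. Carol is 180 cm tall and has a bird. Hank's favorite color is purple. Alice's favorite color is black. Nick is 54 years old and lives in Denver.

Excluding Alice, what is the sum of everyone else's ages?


Sum (excluding Alice): 158

158


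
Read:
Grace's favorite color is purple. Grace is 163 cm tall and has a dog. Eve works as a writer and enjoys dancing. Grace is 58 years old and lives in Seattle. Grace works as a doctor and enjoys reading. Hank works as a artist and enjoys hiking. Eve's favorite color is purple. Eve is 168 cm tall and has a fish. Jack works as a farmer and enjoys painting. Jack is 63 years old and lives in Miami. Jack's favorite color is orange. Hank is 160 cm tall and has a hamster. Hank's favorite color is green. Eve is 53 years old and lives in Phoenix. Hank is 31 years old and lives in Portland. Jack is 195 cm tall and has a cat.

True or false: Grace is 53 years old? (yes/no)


Grace is actually 58. no

no


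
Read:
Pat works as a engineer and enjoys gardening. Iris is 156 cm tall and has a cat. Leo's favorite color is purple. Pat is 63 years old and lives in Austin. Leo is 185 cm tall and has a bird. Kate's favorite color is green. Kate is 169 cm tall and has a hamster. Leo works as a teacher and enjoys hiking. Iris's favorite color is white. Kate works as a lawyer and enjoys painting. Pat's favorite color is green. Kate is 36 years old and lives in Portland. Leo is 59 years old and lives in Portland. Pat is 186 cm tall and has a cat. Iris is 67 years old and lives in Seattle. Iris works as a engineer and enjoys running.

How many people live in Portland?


Count in Portland: 2

2


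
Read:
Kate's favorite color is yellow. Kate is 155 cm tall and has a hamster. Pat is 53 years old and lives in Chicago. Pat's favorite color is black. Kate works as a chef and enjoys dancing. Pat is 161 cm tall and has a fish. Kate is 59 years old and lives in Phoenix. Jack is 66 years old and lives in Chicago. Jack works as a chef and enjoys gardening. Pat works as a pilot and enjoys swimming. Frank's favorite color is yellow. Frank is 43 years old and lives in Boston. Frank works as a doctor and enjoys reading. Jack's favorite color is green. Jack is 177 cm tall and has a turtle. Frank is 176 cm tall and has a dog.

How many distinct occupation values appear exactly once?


Unique occupation values: 2

2


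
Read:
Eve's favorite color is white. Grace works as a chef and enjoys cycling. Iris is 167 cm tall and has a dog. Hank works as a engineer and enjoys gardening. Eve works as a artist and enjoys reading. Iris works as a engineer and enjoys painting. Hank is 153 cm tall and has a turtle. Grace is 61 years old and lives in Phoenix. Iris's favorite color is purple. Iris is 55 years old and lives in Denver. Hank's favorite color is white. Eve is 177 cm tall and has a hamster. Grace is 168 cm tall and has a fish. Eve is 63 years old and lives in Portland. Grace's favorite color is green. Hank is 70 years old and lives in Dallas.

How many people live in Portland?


Count in Portland: 1

1


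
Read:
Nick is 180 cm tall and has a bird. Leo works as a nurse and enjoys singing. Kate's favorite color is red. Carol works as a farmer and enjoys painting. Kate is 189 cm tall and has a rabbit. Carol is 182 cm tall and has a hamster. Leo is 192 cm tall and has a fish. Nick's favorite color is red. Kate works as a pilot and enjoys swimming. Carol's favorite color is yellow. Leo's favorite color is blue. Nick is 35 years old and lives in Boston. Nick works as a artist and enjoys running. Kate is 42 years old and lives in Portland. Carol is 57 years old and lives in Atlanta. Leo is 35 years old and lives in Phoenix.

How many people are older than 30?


Filter: 4

4


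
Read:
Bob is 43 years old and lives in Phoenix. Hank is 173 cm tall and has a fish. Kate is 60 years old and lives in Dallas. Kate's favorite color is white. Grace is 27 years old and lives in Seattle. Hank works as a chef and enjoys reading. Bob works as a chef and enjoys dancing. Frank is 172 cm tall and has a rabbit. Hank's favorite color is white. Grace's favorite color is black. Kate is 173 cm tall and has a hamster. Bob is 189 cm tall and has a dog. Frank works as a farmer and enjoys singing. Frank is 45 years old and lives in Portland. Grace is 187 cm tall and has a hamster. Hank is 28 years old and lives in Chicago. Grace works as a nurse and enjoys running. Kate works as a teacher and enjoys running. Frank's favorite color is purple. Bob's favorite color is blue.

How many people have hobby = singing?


Count: 1

1


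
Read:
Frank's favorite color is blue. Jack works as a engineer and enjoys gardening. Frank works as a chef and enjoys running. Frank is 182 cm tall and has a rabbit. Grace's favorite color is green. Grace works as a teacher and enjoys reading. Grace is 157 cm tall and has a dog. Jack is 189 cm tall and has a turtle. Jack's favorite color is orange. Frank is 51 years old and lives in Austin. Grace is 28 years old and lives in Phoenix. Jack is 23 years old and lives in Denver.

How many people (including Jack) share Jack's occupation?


Jack is a engineer. Count = 1

1


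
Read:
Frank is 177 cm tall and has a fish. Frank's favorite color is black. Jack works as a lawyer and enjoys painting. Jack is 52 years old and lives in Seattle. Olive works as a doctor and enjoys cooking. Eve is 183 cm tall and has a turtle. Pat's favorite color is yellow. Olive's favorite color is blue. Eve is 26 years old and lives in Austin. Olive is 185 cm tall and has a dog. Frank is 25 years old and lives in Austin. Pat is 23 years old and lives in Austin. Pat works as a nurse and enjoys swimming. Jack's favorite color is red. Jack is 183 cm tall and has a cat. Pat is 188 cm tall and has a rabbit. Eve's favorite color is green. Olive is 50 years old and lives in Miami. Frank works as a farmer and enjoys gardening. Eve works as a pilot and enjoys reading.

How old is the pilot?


The pilot is Eve, age 26

26


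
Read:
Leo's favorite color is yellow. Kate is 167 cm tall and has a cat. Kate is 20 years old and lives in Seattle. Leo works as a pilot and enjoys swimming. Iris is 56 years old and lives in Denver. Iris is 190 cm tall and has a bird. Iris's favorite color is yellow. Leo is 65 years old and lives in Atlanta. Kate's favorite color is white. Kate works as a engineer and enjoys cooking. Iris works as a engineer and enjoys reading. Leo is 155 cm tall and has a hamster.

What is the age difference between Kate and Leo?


|20 - 65| = 45

45


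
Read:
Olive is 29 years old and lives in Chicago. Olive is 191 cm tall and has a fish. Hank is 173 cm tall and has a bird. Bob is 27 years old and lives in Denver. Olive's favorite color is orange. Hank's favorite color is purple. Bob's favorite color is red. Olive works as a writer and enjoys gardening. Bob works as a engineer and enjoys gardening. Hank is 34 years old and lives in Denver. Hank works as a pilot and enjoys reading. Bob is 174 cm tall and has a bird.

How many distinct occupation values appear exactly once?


Unique occupation values: 3

3


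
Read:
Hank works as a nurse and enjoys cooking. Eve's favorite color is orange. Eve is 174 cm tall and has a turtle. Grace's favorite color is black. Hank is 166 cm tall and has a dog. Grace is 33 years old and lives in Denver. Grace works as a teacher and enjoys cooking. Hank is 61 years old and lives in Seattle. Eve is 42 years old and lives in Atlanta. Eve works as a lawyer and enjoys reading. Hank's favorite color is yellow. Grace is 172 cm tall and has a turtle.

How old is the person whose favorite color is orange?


Person with favorite color=orange is Eve, age 42

42


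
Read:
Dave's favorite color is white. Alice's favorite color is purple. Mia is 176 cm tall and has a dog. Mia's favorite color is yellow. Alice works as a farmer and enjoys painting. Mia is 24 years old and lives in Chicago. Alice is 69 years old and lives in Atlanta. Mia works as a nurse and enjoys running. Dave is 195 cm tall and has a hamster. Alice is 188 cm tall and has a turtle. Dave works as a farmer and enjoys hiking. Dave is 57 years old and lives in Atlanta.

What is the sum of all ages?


69+24+57 = 150

150


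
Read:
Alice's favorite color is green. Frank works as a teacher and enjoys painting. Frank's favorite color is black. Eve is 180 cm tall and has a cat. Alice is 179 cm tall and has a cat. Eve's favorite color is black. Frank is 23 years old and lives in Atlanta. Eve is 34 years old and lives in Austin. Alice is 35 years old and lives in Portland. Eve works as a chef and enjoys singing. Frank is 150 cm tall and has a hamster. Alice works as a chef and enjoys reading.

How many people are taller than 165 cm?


Taller than 165: 2

2


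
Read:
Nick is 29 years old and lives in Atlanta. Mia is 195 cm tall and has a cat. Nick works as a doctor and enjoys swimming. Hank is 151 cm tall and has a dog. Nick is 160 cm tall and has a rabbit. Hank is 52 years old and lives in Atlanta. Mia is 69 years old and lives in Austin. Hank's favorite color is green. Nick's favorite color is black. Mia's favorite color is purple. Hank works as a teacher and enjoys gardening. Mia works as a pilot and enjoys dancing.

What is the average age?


Sum=150, n=3, avg=50

50


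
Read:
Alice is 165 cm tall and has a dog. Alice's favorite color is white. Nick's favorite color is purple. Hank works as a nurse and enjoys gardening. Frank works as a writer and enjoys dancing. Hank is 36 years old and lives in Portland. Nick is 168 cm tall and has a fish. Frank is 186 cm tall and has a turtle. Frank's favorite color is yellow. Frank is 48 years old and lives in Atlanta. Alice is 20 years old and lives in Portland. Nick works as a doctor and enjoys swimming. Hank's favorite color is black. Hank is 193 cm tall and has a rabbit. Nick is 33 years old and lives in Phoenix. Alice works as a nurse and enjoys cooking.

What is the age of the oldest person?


Oldest: Frank at 48

48


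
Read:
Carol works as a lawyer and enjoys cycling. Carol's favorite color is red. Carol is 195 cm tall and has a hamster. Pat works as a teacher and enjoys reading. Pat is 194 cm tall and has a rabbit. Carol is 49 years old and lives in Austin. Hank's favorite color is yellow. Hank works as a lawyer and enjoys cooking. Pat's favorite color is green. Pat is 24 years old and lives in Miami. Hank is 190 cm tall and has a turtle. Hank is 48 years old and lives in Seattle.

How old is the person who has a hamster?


Person with hamster is Carol, age 49

49


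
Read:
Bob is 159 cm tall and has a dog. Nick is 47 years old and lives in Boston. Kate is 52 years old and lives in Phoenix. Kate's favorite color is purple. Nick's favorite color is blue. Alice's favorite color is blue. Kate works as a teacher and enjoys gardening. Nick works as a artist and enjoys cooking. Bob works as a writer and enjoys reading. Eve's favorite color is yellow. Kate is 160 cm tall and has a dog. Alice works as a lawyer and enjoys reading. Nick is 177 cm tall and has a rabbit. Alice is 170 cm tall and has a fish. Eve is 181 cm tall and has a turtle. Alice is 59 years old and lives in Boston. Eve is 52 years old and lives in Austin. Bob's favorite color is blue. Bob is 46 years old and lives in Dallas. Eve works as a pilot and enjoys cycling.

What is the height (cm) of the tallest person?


Tallest: Eve at 181 cm

181


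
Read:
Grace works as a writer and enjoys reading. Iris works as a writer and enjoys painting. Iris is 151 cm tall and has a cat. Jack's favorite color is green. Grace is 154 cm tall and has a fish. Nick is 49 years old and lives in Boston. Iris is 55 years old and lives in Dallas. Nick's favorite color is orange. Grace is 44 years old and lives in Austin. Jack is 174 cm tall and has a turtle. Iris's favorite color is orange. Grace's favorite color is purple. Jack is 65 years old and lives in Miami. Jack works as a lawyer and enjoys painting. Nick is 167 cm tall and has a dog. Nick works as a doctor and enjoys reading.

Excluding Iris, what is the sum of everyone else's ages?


Sum (excluding Iris): 158

158


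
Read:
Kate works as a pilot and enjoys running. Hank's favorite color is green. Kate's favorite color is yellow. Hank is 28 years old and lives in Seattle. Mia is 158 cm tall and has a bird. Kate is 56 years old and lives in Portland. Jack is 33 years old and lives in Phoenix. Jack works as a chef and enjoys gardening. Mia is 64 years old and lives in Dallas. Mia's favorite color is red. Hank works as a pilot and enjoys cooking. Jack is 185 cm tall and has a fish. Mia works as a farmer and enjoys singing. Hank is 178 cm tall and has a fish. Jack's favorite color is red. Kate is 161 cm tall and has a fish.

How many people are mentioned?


People: Kate, Jack, Hank, Mia. Count = 4

4


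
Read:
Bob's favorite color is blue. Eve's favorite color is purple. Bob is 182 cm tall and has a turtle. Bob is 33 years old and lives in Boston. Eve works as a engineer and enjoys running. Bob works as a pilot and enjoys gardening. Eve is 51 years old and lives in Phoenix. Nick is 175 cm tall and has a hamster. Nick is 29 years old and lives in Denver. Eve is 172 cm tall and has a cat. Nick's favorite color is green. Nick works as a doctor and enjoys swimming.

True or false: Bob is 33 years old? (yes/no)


Bob is actually 33. yes

yes


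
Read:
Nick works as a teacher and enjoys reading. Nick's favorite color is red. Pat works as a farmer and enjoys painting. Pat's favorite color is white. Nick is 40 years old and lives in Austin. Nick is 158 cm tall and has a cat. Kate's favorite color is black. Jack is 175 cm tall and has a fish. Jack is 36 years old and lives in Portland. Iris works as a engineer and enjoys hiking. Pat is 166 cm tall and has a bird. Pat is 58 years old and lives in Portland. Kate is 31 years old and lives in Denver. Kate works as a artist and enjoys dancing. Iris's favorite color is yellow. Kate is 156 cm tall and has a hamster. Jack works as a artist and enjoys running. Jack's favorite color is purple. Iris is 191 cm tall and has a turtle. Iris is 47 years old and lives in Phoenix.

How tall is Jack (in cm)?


Jack is 175 cm tall

175


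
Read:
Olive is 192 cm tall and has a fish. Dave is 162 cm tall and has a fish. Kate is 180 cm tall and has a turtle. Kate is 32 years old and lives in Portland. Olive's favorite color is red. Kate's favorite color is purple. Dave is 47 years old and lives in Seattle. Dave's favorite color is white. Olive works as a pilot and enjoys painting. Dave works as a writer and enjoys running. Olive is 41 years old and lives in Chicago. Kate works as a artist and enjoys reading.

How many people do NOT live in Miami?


Not in Miami: 3

3


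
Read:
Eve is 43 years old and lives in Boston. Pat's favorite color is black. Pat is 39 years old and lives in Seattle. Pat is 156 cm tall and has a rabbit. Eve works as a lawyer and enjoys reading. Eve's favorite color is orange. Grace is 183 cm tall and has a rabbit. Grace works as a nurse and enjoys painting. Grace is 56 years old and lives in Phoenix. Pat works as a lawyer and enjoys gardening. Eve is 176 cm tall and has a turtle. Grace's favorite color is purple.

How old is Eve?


Eve is 43 years old

43


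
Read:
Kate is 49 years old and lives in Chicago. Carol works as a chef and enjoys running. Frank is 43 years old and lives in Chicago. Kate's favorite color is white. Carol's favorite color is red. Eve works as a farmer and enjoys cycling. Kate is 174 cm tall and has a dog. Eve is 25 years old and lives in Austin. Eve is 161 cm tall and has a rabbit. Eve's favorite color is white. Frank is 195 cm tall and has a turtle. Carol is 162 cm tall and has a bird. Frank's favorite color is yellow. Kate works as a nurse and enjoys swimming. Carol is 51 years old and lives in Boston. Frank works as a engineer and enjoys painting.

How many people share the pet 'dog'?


Count: 1

1


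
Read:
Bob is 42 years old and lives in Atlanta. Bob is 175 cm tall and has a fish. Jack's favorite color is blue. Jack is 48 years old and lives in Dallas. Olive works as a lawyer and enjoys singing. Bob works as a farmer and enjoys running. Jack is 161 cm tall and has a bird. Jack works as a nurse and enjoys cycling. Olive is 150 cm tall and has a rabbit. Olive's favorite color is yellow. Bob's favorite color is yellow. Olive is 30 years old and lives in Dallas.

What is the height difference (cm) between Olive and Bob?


|150 - 175| = 25

25


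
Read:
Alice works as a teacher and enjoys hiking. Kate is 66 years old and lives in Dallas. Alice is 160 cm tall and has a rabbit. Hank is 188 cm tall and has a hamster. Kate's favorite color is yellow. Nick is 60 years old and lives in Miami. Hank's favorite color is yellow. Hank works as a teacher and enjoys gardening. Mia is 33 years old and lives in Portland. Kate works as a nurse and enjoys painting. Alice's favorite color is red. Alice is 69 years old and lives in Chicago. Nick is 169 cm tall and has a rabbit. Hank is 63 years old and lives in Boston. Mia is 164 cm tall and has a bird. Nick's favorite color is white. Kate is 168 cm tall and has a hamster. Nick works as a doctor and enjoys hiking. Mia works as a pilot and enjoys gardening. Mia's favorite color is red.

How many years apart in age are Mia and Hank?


33 vs 63, diff = 30

30


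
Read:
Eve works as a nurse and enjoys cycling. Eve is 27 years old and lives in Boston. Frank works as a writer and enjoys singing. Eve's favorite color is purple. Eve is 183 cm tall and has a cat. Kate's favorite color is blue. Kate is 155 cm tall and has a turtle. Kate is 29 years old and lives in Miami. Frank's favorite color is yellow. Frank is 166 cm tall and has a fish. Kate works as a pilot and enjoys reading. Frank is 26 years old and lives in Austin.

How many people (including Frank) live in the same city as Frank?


Frank lives in Austin. Count = 1

1


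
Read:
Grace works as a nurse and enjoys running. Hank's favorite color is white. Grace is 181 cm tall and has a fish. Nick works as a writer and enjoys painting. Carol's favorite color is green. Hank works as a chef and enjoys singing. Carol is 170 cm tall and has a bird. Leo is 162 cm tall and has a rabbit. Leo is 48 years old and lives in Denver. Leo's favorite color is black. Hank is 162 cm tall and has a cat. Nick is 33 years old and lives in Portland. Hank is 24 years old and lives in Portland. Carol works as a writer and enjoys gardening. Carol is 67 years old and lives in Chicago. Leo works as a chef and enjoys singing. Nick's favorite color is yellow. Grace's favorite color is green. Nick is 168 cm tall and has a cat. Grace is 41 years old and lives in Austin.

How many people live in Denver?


Count in Denver: 1

1


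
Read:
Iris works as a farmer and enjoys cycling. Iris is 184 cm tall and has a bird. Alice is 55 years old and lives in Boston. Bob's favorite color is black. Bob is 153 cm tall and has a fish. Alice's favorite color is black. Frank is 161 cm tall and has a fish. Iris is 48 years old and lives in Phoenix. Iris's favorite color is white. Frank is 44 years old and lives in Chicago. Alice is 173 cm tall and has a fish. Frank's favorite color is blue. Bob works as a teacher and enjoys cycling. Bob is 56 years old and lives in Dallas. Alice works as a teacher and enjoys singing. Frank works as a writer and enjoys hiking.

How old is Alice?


Alice is 55 years old

55


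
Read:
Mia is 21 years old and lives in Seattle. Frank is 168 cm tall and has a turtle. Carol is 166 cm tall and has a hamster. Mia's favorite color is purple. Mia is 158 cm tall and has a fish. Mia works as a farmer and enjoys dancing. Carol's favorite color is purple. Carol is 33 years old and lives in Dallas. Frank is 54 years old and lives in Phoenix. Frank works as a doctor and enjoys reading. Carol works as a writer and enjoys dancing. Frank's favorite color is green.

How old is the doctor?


The doctor is Frank, age 54

54


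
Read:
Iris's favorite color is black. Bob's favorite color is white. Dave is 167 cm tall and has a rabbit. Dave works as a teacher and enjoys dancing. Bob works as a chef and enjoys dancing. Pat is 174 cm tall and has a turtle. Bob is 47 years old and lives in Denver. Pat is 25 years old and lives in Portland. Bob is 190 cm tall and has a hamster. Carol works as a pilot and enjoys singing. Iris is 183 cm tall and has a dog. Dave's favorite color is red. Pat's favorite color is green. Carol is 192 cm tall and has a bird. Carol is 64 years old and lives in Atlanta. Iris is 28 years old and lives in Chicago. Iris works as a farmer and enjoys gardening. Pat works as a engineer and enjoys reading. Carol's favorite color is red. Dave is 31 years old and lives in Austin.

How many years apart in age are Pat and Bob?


25 vs 47, diff = 22

22


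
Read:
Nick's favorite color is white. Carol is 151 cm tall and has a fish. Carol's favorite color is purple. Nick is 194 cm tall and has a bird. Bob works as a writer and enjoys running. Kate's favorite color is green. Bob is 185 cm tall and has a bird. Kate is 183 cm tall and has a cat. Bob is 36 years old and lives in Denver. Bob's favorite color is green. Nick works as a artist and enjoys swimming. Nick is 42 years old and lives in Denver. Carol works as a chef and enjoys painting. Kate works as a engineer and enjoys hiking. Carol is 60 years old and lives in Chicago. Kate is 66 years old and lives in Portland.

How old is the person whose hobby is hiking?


Person with hobby=hiking is Kate, age 66

66


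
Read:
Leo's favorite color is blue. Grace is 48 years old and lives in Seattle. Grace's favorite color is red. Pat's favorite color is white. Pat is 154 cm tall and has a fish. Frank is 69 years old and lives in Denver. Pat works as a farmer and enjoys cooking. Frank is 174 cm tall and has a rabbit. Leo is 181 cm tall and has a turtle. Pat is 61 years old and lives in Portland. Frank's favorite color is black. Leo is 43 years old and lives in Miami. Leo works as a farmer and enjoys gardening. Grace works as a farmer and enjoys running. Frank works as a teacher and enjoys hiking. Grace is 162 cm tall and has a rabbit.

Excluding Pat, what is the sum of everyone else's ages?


Sum (excluding Pat): 160

160
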